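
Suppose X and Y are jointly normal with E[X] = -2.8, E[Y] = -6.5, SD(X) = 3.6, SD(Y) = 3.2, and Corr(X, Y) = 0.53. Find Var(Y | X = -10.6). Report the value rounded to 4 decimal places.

The conditional variance in a bivariate normal is σ_Y²(1 − ρ²), independent of x.
Var(Y | X=-10.6) = (3.2)²·(1 − (0.53)²) = 10.24·0.7191 = 7.3636.

7.3636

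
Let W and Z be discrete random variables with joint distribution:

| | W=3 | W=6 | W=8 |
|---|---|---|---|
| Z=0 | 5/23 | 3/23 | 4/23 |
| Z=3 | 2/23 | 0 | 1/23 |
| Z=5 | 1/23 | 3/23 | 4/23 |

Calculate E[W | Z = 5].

53/8

P(Z = 5) = 8/23.
Summing W·P(W=x,Z=y) over the conditioning event gives 53/23.
E[W | Z = 5] = (53/23) / (8/23) = 53/8.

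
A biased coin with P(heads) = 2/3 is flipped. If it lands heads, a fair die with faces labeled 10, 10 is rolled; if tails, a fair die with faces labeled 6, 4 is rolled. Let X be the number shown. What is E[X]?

25/3

E[X | heads] = (10+10)/2 = 10.
E[X | tails] = (6+4)/2 = 5.
E[X] = (2/3)·(10) + (1/3)·(5) = 25/3.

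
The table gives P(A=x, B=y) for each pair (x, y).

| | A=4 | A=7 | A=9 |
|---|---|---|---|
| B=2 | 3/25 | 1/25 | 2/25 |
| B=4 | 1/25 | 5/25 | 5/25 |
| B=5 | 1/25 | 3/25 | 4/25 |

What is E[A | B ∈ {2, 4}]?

P(B ∈ {2, 4}) = 17/25.
Σ A·P over the event = 4·(3/25) + 4·(1/25) + 7·(1/25) + 7·(5/25) + 9·(2/25) + 9·(5/25) = 121/25.
E[A | B ∈ {2, 4}] = (121/25) / (17/25) = 121/17.

121/17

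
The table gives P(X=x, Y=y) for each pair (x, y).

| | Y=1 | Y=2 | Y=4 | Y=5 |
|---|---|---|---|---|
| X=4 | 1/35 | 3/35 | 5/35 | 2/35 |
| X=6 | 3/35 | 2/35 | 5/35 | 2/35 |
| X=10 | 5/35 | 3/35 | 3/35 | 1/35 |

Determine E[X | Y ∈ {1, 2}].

126/17

P(Y ∈ {1, 2}) = 17/35.
Σ X·P over the event = 4·(1/35) + 4·(3/35) + 6·(3/35) + 6·(2/35) + 10·(5/35) + 10·(3/35) = 18/5.
E[X | Y ∈ {1, 2}] = (18/5) / (17/35) = 126/17.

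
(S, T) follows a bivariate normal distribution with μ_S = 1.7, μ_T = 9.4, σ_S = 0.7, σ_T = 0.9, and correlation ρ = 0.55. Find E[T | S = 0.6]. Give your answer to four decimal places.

8.6221

E[T | S=x] = μ_T + ρ(σ_T/σ_S)(x − μ_S) for jointly normal variables.
E[T | S=0.6] = 9.4 + (0.55)·(0.9/0.7)·(0.6 − (1.7)) = 9.4 + (0.70714)·(-1.1) = 8.6221.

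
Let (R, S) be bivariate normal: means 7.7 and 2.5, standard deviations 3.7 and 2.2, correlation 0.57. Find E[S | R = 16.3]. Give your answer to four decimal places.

5.4147

E[S | R=x] = μ_S + ρ(σ_S/σ_R)(x − μ_R) for jointly normal variables.
E[S | R=16.3] = 2.5 + (0.57)·(2.2/3.7)·(16.3 − (7.7)) = 2.5 + (0.33892)·(8.6) = 5.4147.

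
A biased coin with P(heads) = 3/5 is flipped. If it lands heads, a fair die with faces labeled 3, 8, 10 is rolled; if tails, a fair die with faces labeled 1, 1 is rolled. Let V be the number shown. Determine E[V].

23/5

E[V | heads] = (3+8+10)/3 = 7.
E[V | tails] = (1+1)/2 = 1.
E[V] = (3/5)·(7) + (2/5)·(1) = 23/5.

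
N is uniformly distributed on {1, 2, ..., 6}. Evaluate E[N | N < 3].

3/2

Given N < 3, N is equally likely to be any of {1, 2}.
E[N | N < 3] = (1 + 2) / 2 = 3/2.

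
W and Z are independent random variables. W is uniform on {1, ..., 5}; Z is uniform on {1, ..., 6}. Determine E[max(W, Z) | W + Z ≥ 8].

53/10

P(W + Z ≥ 8) = 1/3.
Summing max(W,Z)·P(x,y) over outcomes with W + Z ≥ 8 gives 53/30.
E[max(W, Z) | W + Z ≥ 8] = (53/30) / (1/3) = 53/10.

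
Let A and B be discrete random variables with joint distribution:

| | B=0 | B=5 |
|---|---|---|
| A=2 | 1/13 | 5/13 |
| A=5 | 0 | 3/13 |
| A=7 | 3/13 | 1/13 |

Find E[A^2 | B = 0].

151/4

P(B = 0) = 4/13.
Σ A^2·P over the event = 4·(1/13) + 49·(3/13) = 151/13.
E[A^2 | B = 0] = (151/13) / (4/13) = 151/4.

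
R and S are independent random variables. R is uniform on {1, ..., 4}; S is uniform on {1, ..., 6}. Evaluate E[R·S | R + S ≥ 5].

P(R + S ≥ 5) = 3/4.
Summing RS·P(x,y) over outcomes with R + S ≥ 5 gives 65/8.
E[R·S | R + S ≥ 5] = (65/8) / (3/4) = 65/6.

65/6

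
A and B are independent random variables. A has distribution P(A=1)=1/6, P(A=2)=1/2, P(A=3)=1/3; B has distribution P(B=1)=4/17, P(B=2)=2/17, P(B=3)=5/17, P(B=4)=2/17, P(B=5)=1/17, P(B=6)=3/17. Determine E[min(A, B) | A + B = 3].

1

P(A + B = 3) = 7/51.
Summing min(A,B)·P(x,y) over outcomes with A + B = 3 gives 7/51.
E[min(A, B) | A + B = 3] = (7/51) / (7/51) = 1.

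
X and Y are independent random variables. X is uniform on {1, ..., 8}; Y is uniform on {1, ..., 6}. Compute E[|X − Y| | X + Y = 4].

Outcomes with X + Y = 4: (1,3), (2,2), (3,1), each with probability 1/48.
E[|X − Y| | X + Y = 4] = (2 + 0 + 2) / 3 = 4/3.

4/3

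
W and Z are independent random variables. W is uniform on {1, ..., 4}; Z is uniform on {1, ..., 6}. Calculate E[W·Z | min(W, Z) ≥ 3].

Outcomes with min(W, Z) ≥ 3: (3,3), (3,4), (3,5), (3,6), (4,3), (4,4), (4,5), (4,6), each with probability 1/24.
E[W·Z | min(W, Z) ≥ 3] = (9 + 12 + 15 + 18 + 12 + 16 + 20 + 24) / 8 = 63/4.

63/4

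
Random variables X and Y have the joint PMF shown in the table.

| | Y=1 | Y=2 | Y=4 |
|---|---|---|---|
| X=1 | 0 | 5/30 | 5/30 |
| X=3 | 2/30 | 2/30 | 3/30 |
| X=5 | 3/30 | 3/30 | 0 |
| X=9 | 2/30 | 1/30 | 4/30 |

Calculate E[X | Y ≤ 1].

39/7

P(Y ≤ 1) = 7/30.
Σ X·P over the event = 3·(2/30) + 5·(3/30) + 9·(2/30) = 13/10.
E[X | Y ≤ 1] = (13/10) / (7/30) = 39/7.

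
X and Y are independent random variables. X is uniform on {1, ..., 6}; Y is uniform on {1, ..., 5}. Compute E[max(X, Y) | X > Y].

P(X > Y) = 1/2.
Summing max(X,Y)·P(x,y) over outcomes with X > Y gives 7/3.
E[max(X, Y) | X > Y] = (7/3) / (1/2) = 14/3.

14/3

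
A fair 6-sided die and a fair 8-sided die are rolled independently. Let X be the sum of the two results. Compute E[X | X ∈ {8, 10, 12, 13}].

P(X ∈ {8, 10, 12, 13}) = 1/3.
Σ over the event: 8·1/8 + 10·5/48 + 12·1/16 + 13·1/24 = 10/3.
E[X | X ∈ {8, 10, 12, 13}] = (10/3) / (1/3) = 10.

10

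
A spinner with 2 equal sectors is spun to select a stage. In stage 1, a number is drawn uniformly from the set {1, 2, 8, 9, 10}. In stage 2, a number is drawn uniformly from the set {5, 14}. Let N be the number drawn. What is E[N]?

31/4

E[N | stage 1] = (1+2+8+9+10)/5 = 6.
E[N | stage 2] = (5+14)/2 = 19/2.
E[N] = (1/2)·(6) + (1/2)·(19/2) = 31/4.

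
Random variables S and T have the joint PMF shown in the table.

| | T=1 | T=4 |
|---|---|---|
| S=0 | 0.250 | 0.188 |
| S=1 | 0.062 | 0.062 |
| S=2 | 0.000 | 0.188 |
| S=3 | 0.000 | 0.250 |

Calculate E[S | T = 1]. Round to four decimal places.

P(T = 1) = 0.312.
Σ S·P over the event = 0·(0.250) + 1·(0.062) = 0.062.
E[S | T = 1] = (0.062) / (0.312) = 0.1987.

0.1987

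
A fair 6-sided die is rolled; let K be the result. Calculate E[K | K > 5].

Given K > 5, K is equally likely to be any of {6}.
E[K | K > 5] = (6) / 1 = 6.

6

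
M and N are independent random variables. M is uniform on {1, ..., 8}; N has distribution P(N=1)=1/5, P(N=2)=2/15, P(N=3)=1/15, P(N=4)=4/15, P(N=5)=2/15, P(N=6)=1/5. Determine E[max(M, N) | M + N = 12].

P(M + N = 12) = 3/40.
Summing max(M,N)·P(x,y) over outcomes with M + N = 12 gives 8/15.
E[max(M, N) | M + N = 12] = (8/15) / (3/40) = 64/9.

64/9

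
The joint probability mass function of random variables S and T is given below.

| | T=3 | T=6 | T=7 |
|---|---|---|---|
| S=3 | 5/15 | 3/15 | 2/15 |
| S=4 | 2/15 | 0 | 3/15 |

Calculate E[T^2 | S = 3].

251/10

P(S = 3) = 2/3.
Summing T^2·P(S=x,T=y) over the conditioning event gives 251/15.
E[T^2 | S = 3] = (251/15) / (2/3) = 251/10.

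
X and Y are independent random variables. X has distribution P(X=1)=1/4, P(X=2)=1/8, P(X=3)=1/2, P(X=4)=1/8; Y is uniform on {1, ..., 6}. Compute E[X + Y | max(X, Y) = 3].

73/15

P(max(X, Y) = 3) = 5/16.
Summing (X+Y)·P(x,y) over outcomes with max(X, Y) = 3 gives 73/48.
E[X + Y | max(X, Y) = 3] = (73/48) / (5/16) = 73/15.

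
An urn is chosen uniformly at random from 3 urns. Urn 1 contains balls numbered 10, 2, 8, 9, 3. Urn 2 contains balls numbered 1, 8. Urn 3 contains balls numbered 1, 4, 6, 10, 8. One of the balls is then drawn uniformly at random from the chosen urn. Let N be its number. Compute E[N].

E[N | urn 1] = (10+2+8+9+3)/5 = 32/5.
E[N | urn 2] = (1+8)/2 = 9/2.
E[N | urn 3] = (1+4+6+10+8)/5 = 29/5.
By the law of total expectation,
E[N] = (1/3)·(32/5) + (1/3)·(9/2) + (1/3)·(29/5) = 167/30.

167/30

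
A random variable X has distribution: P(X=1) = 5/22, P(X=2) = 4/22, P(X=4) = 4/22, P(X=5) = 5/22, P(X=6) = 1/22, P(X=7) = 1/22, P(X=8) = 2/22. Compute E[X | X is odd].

P(X is odd) = 1/2.
Σ over the event: 1·5/22 + 5·5/22 + 7·1/22 = 37/22.
E[X | X is odd] = (37/22) / (1/2) = 37/11.

37/11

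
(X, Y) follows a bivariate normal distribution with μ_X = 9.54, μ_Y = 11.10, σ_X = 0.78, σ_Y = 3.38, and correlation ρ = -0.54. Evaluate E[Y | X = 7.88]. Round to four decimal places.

E[Y | X=x] = μ_Y + ρ(σ_Y/σ_X)(x − μ_X) for jointly normal variables.
E[Y | X=7.88] = 11.10 + (-0.54)·(3.38/0.78)·(7.88 − (9.54)) = 11.10 + (-2.34)·(-1.66) = 14.9844.

14.9844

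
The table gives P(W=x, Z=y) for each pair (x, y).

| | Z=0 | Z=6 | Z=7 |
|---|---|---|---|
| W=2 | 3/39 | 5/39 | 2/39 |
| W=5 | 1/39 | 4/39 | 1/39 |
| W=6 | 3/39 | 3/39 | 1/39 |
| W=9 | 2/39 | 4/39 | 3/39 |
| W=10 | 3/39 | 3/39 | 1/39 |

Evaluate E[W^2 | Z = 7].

P(Z = 7) = 8/39.
Σ W^2·P over the event = 4·(2/39) + 25·(1/39) + 36·(1/39) + 81·(3/39) + 100·(1/39) = 412/39.
E[W^2 | Z = 7] = (412/39) / (8/39) = 103/2.

103/2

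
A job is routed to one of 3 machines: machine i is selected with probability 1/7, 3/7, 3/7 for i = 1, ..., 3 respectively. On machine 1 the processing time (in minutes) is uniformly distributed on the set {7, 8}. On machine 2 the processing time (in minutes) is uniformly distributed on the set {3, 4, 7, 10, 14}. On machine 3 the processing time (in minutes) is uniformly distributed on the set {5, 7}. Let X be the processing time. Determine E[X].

E[X | machine 1] = (7+8)/2 = 15/2.
E[X | machine 2] = (3+4+7+10+14)/5 = 38/5.
E[X | machine 3] = (5+7)/2 = 6.
By the law of total expectation,
E[X] = (1/7)·(15/2) + (3/7)·(38/5) + (3/7)·(6) = 69/10.

69/10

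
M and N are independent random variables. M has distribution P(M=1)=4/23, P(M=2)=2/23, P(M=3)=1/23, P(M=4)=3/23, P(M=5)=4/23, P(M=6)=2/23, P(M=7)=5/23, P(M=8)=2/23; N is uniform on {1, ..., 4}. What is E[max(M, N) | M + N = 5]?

P(M + N = 5) = 5/46.
Summing max(M,N)·P(x,y) over outcomes with M + N = 5 gives 37/92.
E[max(M, N) | M + N = 5] = (37/92) / (5/46) = 37/10.

37/10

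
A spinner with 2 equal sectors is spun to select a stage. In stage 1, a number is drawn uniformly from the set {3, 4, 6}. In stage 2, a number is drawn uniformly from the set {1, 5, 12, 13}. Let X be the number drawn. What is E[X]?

E[X | stage 1] = (3+4+6)/3 = 13/3.
E[X | stage 2] = (1+5+12+13)/4 = 31/4.
E[X] = (1/2)·(13/3) + (1/2)·(31/4) = 145/24.

145/24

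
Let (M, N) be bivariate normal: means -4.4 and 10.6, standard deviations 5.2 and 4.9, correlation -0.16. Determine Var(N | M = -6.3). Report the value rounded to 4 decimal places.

23.3953

Var(N | M=x) = (1 − ρ²)·σ_N².
Var(N | M=-6.3) = (4.9)²·(1 − (-0.16)²) = 24.01·0.9744 = 23.3953.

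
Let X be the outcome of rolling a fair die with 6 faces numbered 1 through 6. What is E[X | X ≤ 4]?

Given X ≤ 4, X is equally likely to be any of {1, 2, 3, 4}.
E[X | X ≤ 4] = (1 + 2 + 3 + 4) / 4 = 5/2.

5/2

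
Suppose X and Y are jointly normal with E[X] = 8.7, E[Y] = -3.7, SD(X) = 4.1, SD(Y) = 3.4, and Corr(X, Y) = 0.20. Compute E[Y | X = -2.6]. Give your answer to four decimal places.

For a bivariate normal, E[Y | X=x] = μ_Y + ρ·(σ_Y/σ_X)·(x − μ_X).
E[Y | X=-2.6] = -3.7 + (0.20)·(3.4/4.1)·(-2.6 − (8.7)) = -3.7 + (0.16585)·(-11.3) = -5.5741.

-5.5741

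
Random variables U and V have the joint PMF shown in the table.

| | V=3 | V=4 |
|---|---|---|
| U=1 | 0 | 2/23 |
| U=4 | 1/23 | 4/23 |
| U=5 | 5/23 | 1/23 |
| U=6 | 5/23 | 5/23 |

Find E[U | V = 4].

53/12

P(V = 4) = 12/23.
Summing U·P(U=x,V=y) over the conditioning event gives 53/23.
E[U | V = 4] = (53/23) / (12/23) = 53/12.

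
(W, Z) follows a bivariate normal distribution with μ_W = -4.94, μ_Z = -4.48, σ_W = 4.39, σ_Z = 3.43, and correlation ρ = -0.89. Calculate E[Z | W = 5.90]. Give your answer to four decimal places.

E[Z | W=x] = μ_Z + ρ(σ_Z/σ_W)(x − μ_W) for jointly normal variables.
E[Z | W=5.90] = -4.48 + (-0.89)·(3.43/4.39)·(5.90 − (-4.94)) = -4.48 + (-0.69538)·(10.84) = -12.0179.

-12.0179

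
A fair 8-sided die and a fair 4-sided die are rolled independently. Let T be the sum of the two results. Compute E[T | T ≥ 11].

P(T ≥ 11) = 3/32.
Σ over the event: 11·1/16 + 12·1/32 = 17/16.
E[T | T ≥ 11] = (17/16) / (3/32) = 34/3.

34/3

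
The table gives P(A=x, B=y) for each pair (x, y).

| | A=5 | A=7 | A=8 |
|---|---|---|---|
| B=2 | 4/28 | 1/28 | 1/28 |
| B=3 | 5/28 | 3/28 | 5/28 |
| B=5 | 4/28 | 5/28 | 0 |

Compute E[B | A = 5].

43/13

P(A = 5) = 13/28.
Σ B·P over the event = 2·(4/28) + 3·(5/28) + 5·(4/28) = 43/28.
E[B | A = 5] = (43/28) / (13/28) = 43/13.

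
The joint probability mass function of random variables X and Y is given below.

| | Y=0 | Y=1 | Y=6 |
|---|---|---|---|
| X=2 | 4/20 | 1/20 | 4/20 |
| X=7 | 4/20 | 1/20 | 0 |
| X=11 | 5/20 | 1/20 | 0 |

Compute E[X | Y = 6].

P(Y = 6) = 1/5.
Σ X·P over the event = 2·(4/20) = 2/5.
E[X | Y = 6] = (2/5) / (1/5) = 2.

2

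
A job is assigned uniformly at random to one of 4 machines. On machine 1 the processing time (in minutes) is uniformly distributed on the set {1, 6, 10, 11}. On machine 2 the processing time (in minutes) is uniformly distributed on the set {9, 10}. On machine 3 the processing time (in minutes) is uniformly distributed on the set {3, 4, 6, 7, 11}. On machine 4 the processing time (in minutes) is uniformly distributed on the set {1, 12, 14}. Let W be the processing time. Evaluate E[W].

317/40

E[W | machine 1] = (1+6+10+11)/4 = 7.
E[W | machine 2] = (9+10)/2 = 19/2.
E[W | machine 3] = (3+4+6+7+11)/5 = 31/5.
E[W | machine 4] = (1+12+14)/3 = 9.
E[W] = (1/4)·(7) + (1/4)·(19/2) + (1/4)·(31/5) + (1/4)·(9) = 317/40.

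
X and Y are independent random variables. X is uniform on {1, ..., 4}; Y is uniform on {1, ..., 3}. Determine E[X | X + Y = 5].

3

P(X + Y = 5) = 1/4.
Summing X·P(x,y) over outcomes with X + Y = 5 gives 3/4.
E[X | X + Y = 5] = (3/4) / (1/4) = 3.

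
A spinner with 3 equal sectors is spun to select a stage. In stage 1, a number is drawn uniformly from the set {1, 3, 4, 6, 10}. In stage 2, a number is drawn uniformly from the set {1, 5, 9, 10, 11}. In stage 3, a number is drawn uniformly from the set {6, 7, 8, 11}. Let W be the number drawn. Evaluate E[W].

E[W | stage 1] = (1+3+4+6+10)/5 = 24/5.
E[W | stage 2] = (1+5+9+10+11)/5 = 36/5.
E[W | stage 3] = (6+7+8+11)/4 = 8.
E[W] = (1/3)·(24/5) + (1/3)·(36/5) + (1/3)·(8) = 20/3.

20/3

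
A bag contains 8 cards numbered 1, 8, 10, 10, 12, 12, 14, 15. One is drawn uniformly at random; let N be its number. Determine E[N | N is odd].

P(N is odd) = 1/4.
Σ over the event: 1·1/8 + 15·1/8 = 2.
E[N | N is odd] = (2) / (1/4) = 8.

8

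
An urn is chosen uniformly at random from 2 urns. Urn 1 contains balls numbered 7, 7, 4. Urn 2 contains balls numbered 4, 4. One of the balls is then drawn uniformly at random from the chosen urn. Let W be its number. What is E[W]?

5

E[W | urn 1] = (7+7+4)/3 = 6.
E[W | urn 2] = (4+4)/2 = 4.
By the law of total expectation,
E[W] = (1/2)·(6) + (1/2)·(4) = 5.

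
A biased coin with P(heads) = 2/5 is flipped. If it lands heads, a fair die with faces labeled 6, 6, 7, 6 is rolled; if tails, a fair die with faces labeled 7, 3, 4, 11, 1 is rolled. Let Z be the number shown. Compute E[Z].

E[Z | heads] = (6+6+7+6)/4 = 25/4.
E[Z | tails] = (7+3+4+11+1)/5 = 26/5.
E[Z] = (2/5)·(25/4) + (3/5)·(26/5) = 281/50.

281/50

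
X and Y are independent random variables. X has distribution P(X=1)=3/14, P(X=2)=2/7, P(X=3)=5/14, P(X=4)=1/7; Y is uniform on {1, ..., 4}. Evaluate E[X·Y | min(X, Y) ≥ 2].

93/11

P(min(X, Y) ≥ 2) = 33/56.
Summing XY·P(x,y) over outcomes with min(X, Y) ≥ 2 gives 279/56.
E[X·Y | min(X, Y) ≥ 2] = (279/56) / (33/56) = 93/11.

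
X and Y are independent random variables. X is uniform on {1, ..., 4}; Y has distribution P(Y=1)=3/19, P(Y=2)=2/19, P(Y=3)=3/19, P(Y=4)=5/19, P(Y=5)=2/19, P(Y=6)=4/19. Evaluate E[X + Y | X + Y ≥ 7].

8

P(X + Y ≥ 7) = 35/76.
Summing (X+Y)·P(x,y) over outcomes with X + Y ≥ 7 gives 70/19.
E[X + Y | X + Y ≥ 7] = (70/19) / (35/76) = 8.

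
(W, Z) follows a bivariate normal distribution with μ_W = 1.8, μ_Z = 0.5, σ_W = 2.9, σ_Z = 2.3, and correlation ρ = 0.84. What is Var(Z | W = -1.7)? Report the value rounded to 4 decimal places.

For a bivariate normal, Var(Z | W=x) = σ_Z²(1 − ρ²).
Var(Z | W=-1.7) = (2.3)²·(1 − (0.84)²) = 5.29·0.2944 = 1.5574.

1.5574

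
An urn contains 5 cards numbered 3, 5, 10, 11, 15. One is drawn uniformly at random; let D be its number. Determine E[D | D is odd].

17/2

P(D is odd) = 4/5.
Σ over the event: 3·1/5 + 5·1/5 + 11·1/5 + 15·1/5 = 34/5.
E[D | D is odd] = (34/5) / (4/5) = 17/2.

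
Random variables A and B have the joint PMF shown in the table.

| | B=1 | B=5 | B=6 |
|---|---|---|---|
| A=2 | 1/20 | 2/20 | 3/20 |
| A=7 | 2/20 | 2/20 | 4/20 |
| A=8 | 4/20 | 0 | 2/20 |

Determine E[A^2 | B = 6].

P(B = 6) = 9/20.
Σ A^2·P over the event = 4·(3/20) + 49·(4/20) + 64·(2/20) = 84/5.
E[A^2 | B = 6] = (84/5) / (9/20) = 112/3.

112/3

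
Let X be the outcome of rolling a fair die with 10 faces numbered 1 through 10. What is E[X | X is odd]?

5

Given X is odd, X is equally likely to be any of {1, 3, 5, 7, 9}.
E[X | X is odd] = (1 + 3 + 5 + 7 + 9) / 5 = 5.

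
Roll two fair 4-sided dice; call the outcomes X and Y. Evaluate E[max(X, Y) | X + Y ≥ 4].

P(X + Y ≥ 4) = 13/16.
Summing max(X,Y)·P(x,y) over outcomes with X + Y ≥ 4 gives 45/16.
E[max(X, Y) | X + Y ≥ 4] = (45/16) / (13/16) = 45/13.

45/13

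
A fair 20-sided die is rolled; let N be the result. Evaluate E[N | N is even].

11

Given N is even, N is equally likely to be any of {2, 4, 6, 8, 10, 12, 14, 16, 18, 20}.
E[N | N is even] = (2 + 4 + 6 + 8 + 10 + 12 + 14 + 16 + 18 + 20) / 10 = 11.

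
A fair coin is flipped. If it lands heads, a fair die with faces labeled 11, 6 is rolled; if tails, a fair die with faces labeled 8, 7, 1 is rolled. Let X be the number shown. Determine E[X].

83/12

E[X | heads] = (11+6)/2 = 17/2.
E[X | tails] = (8+7+1)/3 = 16/3.
E[X] = (1/2)·(17/2) + (1/2)·(16/3) = 83/12.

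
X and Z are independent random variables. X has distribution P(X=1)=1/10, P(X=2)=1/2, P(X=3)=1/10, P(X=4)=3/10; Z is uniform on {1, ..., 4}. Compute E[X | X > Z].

P(X > Z) = 2/5.
Summing X·P(x,y) over outcomes with X > Z gives 13/10.
E[X | X > Z] = (13/10) / (2/5) = 13/4.

13/4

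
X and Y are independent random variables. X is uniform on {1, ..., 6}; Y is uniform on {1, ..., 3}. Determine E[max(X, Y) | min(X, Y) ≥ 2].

Outcomes with min(X, Y) ≥ 2: (2,2), (2,3), (3,2), (3,3), (4,2), (4,3), (5,2), (5,3), (6,2), (6,3), each with probability 1/18.
E[max(X, Y) | min(X, Y) ≥ 2] = (2 + 3 + 3 + 3 + 4 + 4 + 5 + 5 + 6 + 6) / 10 = 41/10.

41/10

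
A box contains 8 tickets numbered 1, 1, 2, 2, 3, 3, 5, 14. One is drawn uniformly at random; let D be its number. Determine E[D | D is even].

P(D is even) = 3/8.
Σ over the event: 2·1/4 + 14·1/8 = 9/4.
E[D | D is even] = (9/4) / (3/8) = 6.

6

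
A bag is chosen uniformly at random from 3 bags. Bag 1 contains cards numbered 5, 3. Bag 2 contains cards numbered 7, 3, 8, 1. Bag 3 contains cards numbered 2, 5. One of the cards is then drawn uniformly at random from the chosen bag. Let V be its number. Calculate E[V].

49/12

E[V | bag 1] = (5+3)/2 = 4.
E[V | bag 2] = (7+3+8+1)/4 = 19/4.
E[V | bag 3] = (2+5)/2 = 7/2.
By the law of total expectation,
E[V] = (1/3)·(4) + (1/3)·(19/4) + (1/3)·(7/2) = 49/12.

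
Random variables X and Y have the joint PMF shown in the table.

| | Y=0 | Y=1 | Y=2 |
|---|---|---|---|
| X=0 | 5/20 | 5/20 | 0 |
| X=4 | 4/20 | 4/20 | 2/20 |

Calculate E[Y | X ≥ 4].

P(X ≥ 4) = 1/2.
Σ Y·P over the event = 0·(4/20) + 1·(4/20) + 2·(2/20) = 2/5.
E[Y | X ≥ 4] = (2/5) / (1/2) = 4/5.

4/5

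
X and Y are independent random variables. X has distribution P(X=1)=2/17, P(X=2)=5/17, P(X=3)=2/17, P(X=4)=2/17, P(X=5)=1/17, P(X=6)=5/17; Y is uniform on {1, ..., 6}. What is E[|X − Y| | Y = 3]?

28/17

P(Y = 3) = 1/6.
Summing |X−Y|·P(x,y) over outcomes with Y = 3 gives 14/51.
E[|X − Y| | Y = 3] = (14/51) / (1/6) = 28/17.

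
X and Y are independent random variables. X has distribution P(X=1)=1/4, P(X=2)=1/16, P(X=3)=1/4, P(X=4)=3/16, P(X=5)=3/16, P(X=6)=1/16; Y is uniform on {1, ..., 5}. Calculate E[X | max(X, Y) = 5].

35/9

P(max(X, Y) = 5) = 27/80.
Summing X·P(x,y) over outcomes with max(X, Y) = 5 gives 21/16.
E[X | max(X, Y) = 5] = (21/16) / (27/80) = 35/9.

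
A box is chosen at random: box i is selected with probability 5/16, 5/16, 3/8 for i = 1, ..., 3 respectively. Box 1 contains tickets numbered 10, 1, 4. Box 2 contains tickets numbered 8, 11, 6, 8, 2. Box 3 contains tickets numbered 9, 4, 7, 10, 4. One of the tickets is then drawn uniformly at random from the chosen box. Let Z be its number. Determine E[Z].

63/10

E[Z | box 1] = (10+1+4)/3 = 5.
E[Z | box 2] = (8+11+6+8+2)/5 = 7.
E[Z | box 3] = (9+4+7+10+4)/5 = 34/5.
By the law of total expectation,
E[Z] = (5/16)·(5) + (5/16)·(7) + (3/8)·(34/5) = 63/10.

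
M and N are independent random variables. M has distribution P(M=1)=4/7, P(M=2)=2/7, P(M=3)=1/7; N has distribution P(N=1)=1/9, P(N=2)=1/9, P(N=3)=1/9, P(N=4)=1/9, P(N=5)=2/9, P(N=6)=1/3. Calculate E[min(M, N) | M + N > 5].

5/3

P(M + N > 5) = 13/21.
Summing min(M,N)·P(x,y) over outcomes with M + N > 5 gives 65/63.
E[min(M, N) | M + N > 5] = (65/63) / (13/21) = 5/3.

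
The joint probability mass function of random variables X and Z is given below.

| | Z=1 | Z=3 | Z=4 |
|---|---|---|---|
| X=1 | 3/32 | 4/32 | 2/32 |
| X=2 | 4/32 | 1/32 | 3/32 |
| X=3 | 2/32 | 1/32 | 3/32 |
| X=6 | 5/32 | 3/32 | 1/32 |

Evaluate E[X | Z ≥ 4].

23/9

P(Z ≥ 4) = 9/32.
Σ X·P over the event = 1·(2/32) + 2·(3/32) + 3·(3/32) + 6·(1/32) = 23/32.
E[X | Z ≥ 4] = (23/32) / (9/32) = 23/9.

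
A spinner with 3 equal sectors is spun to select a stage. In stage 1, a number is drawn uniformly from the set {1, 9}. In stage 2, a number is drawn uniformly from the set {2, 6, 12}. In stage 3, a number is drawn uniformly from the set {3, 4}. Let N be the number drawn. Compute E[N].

E[N | stage 1] = (1+9)/2 = 5.
E[N | stage 2] = (2+6+12)/3 = 20/3.
E[N | stage 3] = (3+4)/2 = 7/2.
By the law of total expectation,
E[N] = (1/3)·(5) + (1/3)·(20/3) + (1/3)·(7/2) = 91/18.

91/18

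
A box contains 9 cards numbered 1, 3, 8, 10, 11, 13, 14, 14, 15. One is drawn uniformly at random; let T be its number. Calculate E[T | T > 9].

P(T > 9) = 2/3.
Σ over the event: 10·1/9 + 11·1/9 + 13·1/9 + 14·2/9 + 15·1/9 = 77/9.
E[T | T > 9] = (77/9) / (2/3) = 77/6.

77/6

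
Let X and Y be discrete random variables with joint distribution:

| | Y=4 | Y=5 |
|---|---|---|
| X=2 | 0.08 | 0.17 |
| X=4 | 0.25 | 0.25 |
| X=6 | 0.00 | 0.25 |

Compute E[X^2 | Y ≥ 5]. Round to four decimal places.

P(Y ≥ 5) = 0.67.
Σ X^2·P over the event = 4·(0.17) + 16·(0.25) + 36·(0.25) = 13.68.
E[X^2 | Y ≥ 5] = (13.68) / (0.67) = 20.4179.

20.4179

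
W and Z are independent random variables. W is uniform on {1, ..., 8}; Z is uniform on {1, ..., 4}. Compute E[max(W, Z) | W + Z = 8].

11/2

Outcomes with W + Z = 8: (4,4), (5,3), (6,2), (7,1), each with probability 1/32.
E[max(W, Z) | W + Z = 8] = (4 + 5 + 6 + 7) / 4 = 11/2.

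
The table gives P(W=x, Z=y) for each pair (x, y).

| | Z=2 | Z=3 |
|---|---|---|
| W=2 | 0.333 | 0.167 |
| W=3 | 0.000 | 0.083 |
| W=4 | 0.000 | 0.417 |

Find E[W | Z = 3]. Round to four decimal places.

P(Z = 3) = 0.667.
Σ W·P over the event = 2·(0.167) + 3·(0.083) + 4·(0.417) = 2.251.
E[W | Z = 3] = (2.251) / (0.667) = 3.3748.

3.3748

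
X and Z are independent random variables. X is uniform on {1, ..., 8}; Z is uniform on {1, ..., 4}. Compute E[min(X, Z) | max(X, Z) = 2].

Outcomes with max(X, Z) = 2: (1,2), (2,1), (2,2), each with probability 1/32.
E[min(X, Z) | max(X, Z) = 2] = (1 + 1 + 2) / 3 = 4/3.

4/3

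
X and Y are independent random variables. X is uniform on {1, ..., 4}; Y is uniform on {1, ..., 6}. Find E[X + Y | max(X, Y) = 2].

Outcomes with max(X, Y) = 2: (1,2), (2,1), (2,2), each with probability 1/24.
E[X + Y | max(X, Y) = 2] = (3 + 3 + 4) / 3 = 10/3.

10/3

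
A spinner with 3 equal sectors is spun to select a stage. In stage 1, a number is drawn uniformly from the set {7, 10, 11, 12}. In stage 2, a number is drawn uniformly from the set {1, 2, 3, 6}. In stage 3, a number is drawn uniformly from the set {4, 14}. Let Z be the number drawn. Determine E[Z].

22/3

E[Z | stage 1] = (7+10+11+12)/4 = 10.
E[Z | stage 2] = (1+2+3+6)/4 = 3.
E[Z | stage 3] = (4+14)/2 = 9.
By the law of total expectation,
E[Z] = (1/3)·(10) + (1/3)·(3) + (1/3)·(9) = 22/3.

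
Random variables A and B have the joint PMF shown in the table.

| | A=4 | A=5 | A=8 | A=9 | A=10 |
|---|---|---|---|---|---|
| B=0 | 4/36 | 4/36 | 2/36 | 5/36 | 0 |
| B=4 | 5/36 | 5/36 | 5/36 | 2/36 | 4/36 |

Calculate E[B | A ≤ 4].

20/9

P(A ≤ 4) = 1/4.
Σ B·P over the event = 0·(4/36) + 4·(5/36) = 5/9.
E[B | A ≤ 4] = (5/9) / (1/4) = 20/9.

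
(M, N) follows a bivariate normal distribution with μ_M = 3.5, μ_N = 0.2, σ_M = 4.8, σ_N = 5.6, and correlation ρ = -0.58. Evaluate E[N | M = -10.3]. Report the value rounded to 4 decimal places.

E[N | M=x] = μ_N + ρ(σ_N/σ_M)(x − μ_M) for jointly normal variables.
E[N | M=-10.3] = 0.2 + (-0.58)·(5.6/4.8)·(-10.3 − (3.5)) = 0.2 + (-0.67667)·(-13.8) = 9.5380.

9.5380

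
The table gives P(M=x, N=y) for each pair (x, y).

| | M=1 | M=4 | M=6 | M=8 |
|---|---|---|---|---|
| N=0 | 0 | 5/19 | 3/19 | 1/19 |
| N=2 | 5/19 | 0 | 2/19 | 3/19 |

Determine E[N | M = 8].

3/2

P(M = 8) = 4/19.
Σ N·P over the event = 0·(1/19) + 2·(3/19) = 6/19.
E[N | M = 8] = (6/19) / (4/19) = 3/2.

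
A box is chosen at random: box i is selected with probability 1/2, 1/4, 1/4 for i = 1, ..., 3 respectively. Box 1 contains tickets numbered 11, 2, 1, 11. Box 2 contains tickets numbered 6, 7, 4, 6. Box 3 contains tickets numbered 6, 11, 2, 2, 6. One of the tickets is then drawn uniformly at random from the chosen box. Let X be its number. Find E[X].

E[X | box 1] = (11+2+1+11)/4 = 25/4.
E[X | box 2] = (6+7+4+6)/4 = 23/4.
E[X | box 3] = (6+11+2+2+6)/5 = 27/5.
By the law of total expectation,
E[X] = (1/2)·(25/4) + (1/4)·(23/4) + (1/4)·(27/5) = 473/80.

473/80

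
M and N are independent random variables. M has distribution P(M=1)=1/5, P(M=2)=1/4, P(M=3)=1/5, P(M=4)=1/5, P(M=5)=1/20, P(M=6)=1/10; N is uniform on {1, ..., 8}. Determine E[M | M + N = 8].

P(M + N = 8) = 1/8.
Summing M·P(x,y) over outcomes with M + N = 8 gives 59/160.
E[M | M + N = 8] = (59/160) / (1/8) = 59/20.

59/20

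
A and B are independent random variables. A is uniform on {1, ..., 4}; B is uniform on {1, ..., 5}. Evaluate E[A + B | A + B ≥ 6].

7

Outcomes with A + B ≥ 6: (1,5), (2,4), (2,5), (3,3), (3,4), (3,5), (4,2), (4,3), (4,4), (4,5), each with probability 1/20.
E[A + B | A + B ≥ 6] = (6 + 6 + 7 + 6 + 7 + 8 + 6 + 7 + 8 + 9) / 10 = 7.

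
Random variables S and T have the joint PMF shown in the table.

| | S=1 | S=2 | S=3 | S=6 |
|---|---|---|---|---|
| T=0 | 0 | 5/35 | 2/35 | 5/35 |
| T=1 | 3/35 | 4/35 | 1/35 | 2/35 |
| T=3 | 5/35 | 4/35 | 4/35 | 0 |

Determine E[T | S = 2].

16/13

P(S = 2) = 13/35.
Σ T·P over the event = 0·(5/35) + 1·(4/35) + 3·(4/35) = 16/35.
E[T | S = 2] = (16/35) / (13/35) = 16/13.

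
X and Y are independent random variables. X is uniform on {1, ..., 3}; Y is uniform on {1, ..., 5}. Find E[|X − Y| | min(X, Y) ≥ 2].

5/4

Outcomes with min(X, Y) ≥ 2: (2,2), (2,3), (2,4), (2,5), (3,2), (3,3), (3,4), (3,5), each with probability 1/15.
E[|X − Y| | min(X, Y) ≥ 2] = (0 + 1 + 2 + 3 + 1 + 0 + 1 + 2) / 8 = 5/4.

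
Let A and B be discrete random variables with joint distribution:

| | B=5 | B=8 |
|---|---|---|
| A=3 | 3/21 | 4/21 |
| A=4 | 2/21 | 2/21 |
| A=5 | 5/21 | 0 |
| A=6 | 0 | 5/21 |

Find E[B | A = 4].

13/2

P(A = 4) = 4/21.
Σ B·P over the event = 5·(2/21) + 8·(2/21) = 26/21.
E[B | A = 4] = (26/21) / (4/21) = 13/2.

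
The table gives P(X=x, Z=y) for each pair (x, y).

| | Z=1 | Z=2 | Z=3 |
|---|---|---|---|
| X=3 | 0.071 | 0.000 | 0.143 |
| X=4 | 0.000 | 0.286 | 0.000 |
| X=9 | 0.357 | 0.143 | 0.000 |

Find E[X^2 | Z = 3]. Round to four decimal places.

P(Z = 3) = 0.143.
Summing X^2·P(X=x,Z=y) over the conditioning event gives 1.287.
E[X^2 | Z = 3] = (1.287) / (0.143) = 9.0000.

9.0000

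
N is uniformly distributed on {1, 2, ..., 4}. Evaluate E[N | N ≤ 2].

Given N ≤ 2, N is equally likely to be any of {1, 2}.
E[N | N ≤ 2] = (1 + 2) / 2 = 3/2.

3/2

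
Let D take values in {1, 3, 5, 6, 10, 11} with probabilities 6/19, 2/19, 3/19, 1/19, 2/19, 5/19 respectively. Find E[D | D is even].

26/3

P(D is even) = 3/19.
Σ over the event: 6·1/19 + 10·2/19 = 26/19.
E[D | D is even] = (26/19) / (3/19) = 26/3.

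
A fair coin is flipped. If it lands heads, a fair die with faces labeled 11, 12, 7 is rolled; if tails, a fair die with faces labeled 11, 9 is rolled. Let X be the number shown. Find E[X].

10

E[X | heads] = (11+12+7)/3 = 10.
E[X | tails] = (11+9)/2 = 10.
E[X] = (1/2)·(10) + (1/2)·(10) = 10.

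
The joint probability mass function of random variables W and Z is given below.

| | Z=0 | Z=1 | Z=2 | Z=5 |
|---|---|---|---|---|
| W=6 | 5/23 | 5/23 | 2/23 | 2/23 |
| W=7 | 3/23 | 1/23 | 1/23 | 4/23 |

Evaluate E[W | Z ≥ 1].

P(Z ≥ 1) = 15/23.
Summing W·P(W=x,Z=y) over the conditioning event gives 96/23.
E[W | Z ≥ 1] = (96/23) / (15/23) = 32/5.

32/5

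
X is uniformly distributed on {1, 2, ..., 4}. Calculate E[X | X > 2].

Given X > 2, X is equally likely to be any of {3, 4}.
E[X | X > 2] = (3 + 4) / 2 = 7/2.

7/2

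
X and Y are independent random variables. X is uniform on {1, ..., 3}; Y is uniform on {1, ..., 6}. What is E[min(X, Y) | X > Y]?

4/3

Outcomes with X > Y: (2,1), (3,1), (3,2), each with probability 1/18.
E[min(X, Y) | X > Y] = (1 + 1 + 2) / 3 = 4/3.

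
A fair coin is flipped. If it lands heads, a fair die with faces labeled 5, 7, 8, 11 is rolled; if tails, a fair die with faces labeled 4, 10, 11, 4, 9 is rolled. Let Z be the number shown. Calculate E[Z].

307/40

E[Z | heads] = (5+7+8+11)/4 = 31/4.
E[Z | tails] = (4+10+11+4+9)/5 = 38/5.
By the law of total expectation,
E[Z] = (1/2)·(31/4) + (1/2)·(38/5) = 307/40.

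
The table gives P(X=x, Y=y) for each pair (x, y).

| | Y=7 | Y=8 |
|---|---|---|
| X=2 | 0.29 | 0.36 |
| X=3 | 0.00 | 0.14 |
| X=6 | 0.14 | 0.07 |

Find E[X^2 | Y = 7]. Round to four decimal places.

14.4186

P(Y = 7) = 0.43.
Summing X^2·P(X=x,Y=y) over the conditioning event gives 6.20.
E[X^2 | Y = 7] = (6.20) / (0.43) = 14.4186.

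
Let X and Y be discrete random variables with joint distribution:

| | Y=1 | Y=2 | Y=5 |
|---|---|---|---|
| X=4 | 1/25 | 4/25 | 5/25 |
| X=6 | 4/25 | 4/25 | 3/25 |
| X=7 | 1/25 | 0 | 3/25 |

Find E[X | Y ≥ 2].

P(Y ≥ 2) = 19/25.
Σ X·P over the event = 4·(4/25) + 4·(5/25) + 6·(4/25) + 6·(3/25) + 7·(3/25) = 99/25.
E[X | Y ≥ 2] = (99/25) / (19/25) = 99/19.

99/19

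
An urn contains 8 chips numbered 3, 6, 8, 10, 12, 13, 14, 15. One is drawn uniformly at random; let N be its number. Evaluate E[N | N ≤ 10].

27/4

P(N ≤ 10) = 1/2.
Σ over the event: 3·1/8 + 6·1/8 + 8·1/8 + 10·1/8 = 27/8.
E[N | N ≤ 10] = (27/8) / (1/2) = 27/4.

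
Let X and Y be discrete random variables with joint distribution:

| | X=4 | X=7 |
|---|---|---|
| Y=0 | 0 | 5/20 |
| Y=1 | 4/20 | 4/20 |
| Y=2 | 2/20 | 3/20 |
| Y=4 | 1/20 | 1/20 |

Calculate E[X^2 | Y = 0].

P(Y = 0) = 1/4.
Σ X^2·P over the event = 49·(5/20) = 49/4.
E[X^2 | Y = 0] = (49/4) / (1/4) = 49.

49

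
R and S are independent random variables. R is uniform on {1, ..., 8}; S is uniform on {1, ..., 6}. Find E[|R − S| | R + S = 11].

5/2

Outcomes with R + S = 11: (5,6), (6,5), (7,4), (8,3), each with probability 1/48.
E[|R − S| | R + S = 11] = (1 + 1 + 3 + 5) / 4 = 5/2.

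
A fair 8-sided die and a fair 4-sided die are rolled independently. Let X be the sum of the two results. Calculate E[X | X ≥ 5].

102/13

P(X ≥ 5) = 13/16.
Σ over the event: 5·1/8 + 6·1/8 + 7·1/8 + 8·1/8 + 9·1/8 + 10·3/32 + 11·1/16 + 12·1/32 = 51/8.
E[X | X ≥ 5] = (51/8) / (13/16) = 102/13.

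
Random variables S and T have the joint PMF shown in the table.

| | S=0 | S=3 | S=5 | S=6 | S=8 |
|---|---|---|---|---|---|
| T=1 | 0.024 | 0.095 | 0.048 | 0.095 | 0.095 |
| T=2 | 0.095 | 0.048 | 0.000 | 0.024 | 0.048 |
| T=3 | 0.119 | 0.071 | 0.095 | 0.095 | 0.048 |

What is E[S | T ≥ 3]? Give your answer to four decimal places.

P(T ≥ 3) = 0.428.
Σ S·P over the event = 0·(0.119) + 3·(0.071) + 5·(0.095) + 6·(0.095) + 8·(0.048) = 1.642.
E[S | T ≥ 3] = (1.642) / (0.428) = 3.8364.

3.8364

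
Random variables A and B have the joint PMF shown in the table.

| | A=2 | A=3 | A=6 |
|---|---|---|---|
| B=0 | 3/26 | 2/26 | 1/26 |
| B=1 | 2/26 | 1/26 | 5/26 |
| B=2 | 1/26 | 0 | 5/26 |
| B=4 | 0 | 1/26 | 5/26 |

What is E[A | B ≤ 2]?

87/20

P(B ≤ 2) = 10/13.
Σ A·P over the event = 2·(3/26) + 2·(2/26) + 2·(1/26) + 3·(2/26) + 3·(1/26) + 6·(1/26) + 6·(5/26) + 6·(5/26) = 87/26.
E[A | B ≤ 2] = (87/26) / (10/13) = 87/20.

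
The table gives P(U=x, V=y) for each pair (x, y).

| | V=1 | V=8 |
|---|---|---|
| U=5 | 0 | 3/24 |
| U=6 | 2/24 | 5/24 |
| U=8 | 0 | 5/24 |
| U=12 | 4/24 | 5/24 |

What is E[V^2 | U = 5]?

P(U = 5) = 1/8.
Σ V^2·P over the event = 64·(3/24) = 8.
E[V^2 | U = 5] = (8) / (1/8) = 64.

64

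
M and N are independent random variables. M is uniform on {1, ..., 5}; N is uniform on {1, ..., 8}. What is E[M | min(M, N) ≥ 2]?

7/2

P(min(M, N) ≥ 2) = 7/10.
Summing M·P(x,y) over outcomes with min(M, N) ≥ 2 gives 49/20.
E[M | min(M, N) ≥ 2] = (49/20) / (7/10) = 7/2.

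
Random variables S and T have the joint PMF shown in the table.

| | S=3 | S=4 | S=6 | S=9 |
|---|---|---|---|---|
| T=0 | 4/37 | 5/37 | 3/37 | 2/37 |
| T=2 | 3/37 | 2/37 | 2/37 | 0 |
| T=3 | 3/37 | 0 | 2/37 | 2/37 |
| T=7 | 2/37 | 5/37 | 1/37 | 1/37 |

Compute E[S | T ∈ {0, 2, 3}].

P(T ∈ {0, 2, 3}) = 28/37.
Summing S·P(S=x,T=y) over the conditioning event gives 136/37.
E[S | T ∈ {0, 2, 3}] = (136/37) / (28/37) = 34/7.

34/7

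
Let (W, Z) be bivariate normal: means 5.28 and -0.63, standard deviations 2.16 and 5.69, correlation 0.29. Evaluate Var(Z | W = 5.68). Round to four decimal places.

For a bivariate normal, Var(Z | W=x) = σ_Z²(1 − ρ²).
Var(Z | W=5.68) = (5.69)²·(1 − (0.29)²) = 32.3761·0.9159 = 29.6533.

29.6533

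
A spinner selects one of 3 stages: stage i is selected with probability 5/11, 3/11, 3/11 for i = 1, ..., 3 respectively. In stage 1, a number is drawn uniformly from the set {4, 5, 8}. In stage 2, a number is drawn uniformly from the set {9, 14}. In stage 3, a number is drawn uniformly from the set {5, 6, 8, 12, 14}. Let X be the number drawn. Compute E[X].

E[X | stage 1] = (4+5+8)/3 = 17/3.
E[X | stage 2] = (9+14)/2 = 23/2.
E[X | stage 3] = (5+6+8+12+14)/5 = 9.
By the law of total expectation,
E[X] = (5/11)·(17/3) + (3/11)·(23/2) + (3/11)·(9) = 49/6.

49/6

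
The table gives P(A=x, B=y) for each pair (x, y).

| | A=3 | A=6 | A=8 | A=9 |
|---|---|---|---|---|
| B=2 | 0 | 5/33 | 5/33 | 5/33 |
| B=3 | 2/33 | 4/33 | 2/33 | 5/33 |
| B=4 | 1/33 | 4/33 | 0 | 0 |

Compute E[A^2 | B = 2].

P(B = 2) = 5/11.
Σ A^2·P over the event = 36·(5/33) + 64·(5/33) + 81·(5/33) = 905/33.
E[A^2 | B = 2] = (905/33) / (5/11) = 181/3.

181/3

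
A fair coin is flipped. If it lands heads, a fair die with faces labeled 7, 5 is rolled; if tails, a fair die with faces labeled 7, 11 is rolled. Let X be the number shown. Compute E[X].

15/2

E[X | heads] = (7+5)/2 = 6.
E[X | tails] = (7+11)/2 = 9.
By the law of total expectation,
E[X] = (1/2)·(6) + (1/2)·(9) = 15/2.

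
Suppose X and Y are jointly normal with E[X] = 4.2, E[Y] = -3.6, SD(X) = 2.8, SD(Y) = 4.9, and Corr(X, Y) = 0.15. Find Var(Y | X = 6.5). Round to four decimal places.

Var(Y | X=x) = (1 − ρ²)·σ_Y².
Var(Y | X=6.5) = (4.9)²·(1 − (0.15)²) = 24.01·0.9775 = 23.4698.

23.4698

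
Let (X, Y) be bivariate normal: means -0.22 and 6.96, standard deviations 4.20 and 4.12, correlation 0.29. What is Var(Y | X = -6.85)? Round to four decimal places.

The conditional variance in a bivariate normal is σ_Y²(1 − ρ²), independent of x.
Var(Y | X=-6.85) = (4.12)²·(1 − (0.29)²) = 16.9744·0.9159 = 15.5469.

15.5469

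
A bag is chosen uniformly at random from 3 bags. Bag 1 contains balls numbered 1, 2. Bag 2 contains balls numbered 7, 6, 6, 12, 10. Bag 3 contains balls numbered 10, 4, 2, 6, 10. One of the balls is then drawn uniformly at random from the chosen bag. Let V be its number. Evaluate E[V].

E[V | bag 1] = (1+2)/2 = 3/2.
E[V | bag 2] = (7+6+6+12+10)/5 = 41/5.
E[V | bag 3] = (10+4+2+6+10)/5 = 32/5.
E[V] = (1/3)·(3/2) + (1/3)·(41/5) + (1/3)·(32/5) = 161/30.

161/30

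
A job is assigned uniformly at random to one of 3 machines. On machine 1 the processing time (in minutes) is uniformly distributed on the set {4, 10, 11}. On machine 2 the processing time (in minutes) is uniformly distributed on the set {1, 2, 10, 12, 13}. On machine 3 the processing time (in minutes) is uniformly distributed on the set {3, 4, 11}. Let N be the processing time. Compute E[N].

E[N | machine 1] = (4+10+11)/3 = 25/3.
E[N | machine 2] = (1+2+10+12+13)/5 = 38/5.
E[N | machine 3] = (3+4+11)/3 = 6.
By the law of total expectation,
E[N] = (1/3)·(25/3) + (1/3)·(38/5) + (1/3)·(6) = 329/45.

329/45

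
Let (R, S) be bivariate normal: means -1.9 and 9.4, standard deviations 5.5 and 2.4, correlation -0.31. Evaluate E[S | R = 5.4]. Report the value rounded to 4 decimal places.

8.4125

For a bivariate normal, E[S | R=x] = μ_S + ρ·(σ_S/σ_R)·(x − μ_R).
E[S | R=5.4] = 9.4 + (-0.31)·(2.4/5.5)·(5.4 − (-1.9)) = 9.4 + (-0.13527)·(7.3) = 8.4125.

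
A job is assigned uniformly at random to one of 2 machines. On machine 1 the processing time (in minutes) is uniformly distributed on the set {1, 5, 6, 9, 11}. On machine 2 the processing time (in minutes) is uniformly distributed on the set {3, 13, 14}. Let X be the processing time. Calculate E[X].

E[X | machine 1] = (1+5+6+9+11)/5 = 32/5.
E[X | machine 2] = (3+13+14)/3 = 10.
By the law of total expectation,
E[X] = (1/2)·(32/5) + (1/2)·(10) = 41/5.

41/5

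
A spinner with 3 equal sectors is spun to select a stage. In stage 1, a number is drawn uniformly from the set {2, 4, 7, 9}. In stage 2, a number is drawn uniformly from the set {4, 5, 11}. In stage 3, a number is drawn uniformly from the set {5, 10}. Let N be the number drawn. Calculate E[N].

E[N | stage 1] = (2+4+7+9)/4 = 11/2.
E[N | stage 2] = (4+5+11)/3 = 20/3.
E[N | stage 3] = (5+10)/2 = 15/2.
E[N] = (1/3)·(11/2) + (1/3)·(20/3) + (1/3)·(15/2) = 59/9.

59/9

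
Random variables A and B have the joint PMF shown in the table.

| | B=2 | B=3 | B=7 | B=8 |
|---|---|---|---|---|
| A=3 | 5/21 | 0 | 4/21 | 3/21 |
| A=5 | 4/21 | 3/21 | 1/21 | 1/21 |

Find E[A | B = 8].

7/2

P(B = 8) = 4/21.
Summing A·P(A=x,B=y) over the conditioning event gives 2/3.
E[A | B = 8] = (2/3) / (4/21) = 7/2.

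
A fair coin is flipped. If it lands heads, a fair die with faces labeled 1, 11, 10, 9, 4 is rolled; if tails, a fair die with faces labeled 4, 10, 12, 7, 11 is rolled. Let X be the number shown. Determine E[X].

79/10

E[X | heads] = (1+11+10+9+4)/5 = 7.
E[X | tails] = (4+10+12+7+11)/5 = 44/5.
E[X] = (1/2)·(7) + (1/2)·(44/5) = 79/10.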